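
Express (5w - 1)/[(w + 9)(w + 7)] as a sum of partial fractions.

At w=-9: P = (5·(-9) - 1)/(-9 + 7) = 23. At w=-7: Q = (5·(-7) - 1)/(-7 + 9) = -18
Result: 23/(w + 9) - 18/(w + 7)


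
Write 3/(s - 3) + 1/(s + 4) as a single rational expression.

Common denominator (s - 3)(s + 4). Numerator: 3(s + 4) + 1(s - 3) = (3s + 12) + (s - 3) = 4s + 9
Result: (4s + 9)/[(s - 3)(s + 4)]


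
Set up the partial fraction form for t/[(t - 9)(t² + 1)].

Linear + irreducible quadratic: P/(t - 9) + (Qt + R)/(t² + 1)


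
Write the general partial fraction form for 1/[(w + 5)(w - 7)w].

Three distinct linear factors: A/(w + 5) + B/(w - 7) + C/w


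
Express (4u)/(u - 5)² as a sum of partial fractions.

(4u) = A(u - 5) + B. At u = 5: B = 4·5 + 0 = 20. Coeff of u: A = 4
Result: 4/(u - 5) + 20/(u - 5)²


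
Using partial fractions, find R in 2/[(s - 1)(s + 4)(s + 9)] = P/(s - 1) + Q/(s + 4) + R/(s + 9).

Cover-up at s = -9: R = 2/[(-9 - 1)(-9 + 4)] = 2/[(-10)(-5)] = 2/50 = 1/25


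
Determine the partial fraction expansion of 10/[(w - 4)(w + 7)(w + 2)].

Using cover-up method: A = 5/33, B = 2/11, C = -1/3
Result: (5/33)/(w - 4) + (2/11)/(w + 7) - (1/3)/(w + 2)


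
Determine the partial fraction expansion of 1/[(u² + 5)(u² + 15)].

Coefficient matching gives A = C = 0, B = 1/(15-5) = 1/10, D = -B = -1/10
Result: (1/10)/(u² + 5) - (1/10)/(u² + 15)


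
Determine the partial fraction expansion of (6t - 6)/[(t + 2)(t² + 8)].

At t=-2: P = (6·(-2) - 6)/((-2)² + 8) = -3/2. Q = -P = 3/2, R = 6 - (-2)·P = 3
Result: (-3/2)/(t + 2) + ((3/2)t + 3)/(t² + 8)


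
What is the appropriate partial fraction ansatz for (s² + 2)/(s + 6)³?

Repeated linear factor (power 3): α/(s + 6) + β/(s + 6)² + γ/(s + 6)³


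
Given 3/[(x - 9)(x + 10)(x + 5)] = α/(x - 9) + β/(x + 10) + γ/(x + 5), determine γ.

Cover-up at x = -5: γ = 3/[(-5 - 9)(-5 + 10)] = 3/[(-14)(5)] = -3/70


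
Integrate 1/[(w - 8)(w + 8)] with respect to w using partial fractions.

Decompose: 1/[(w - 8)(w + 8)] = (1/16)/(w - 8) - (1/16)/(w + 8). Integrate each term: (1/16) ln|(w - 8)| - (1/16) ln|(w + 8)| + C


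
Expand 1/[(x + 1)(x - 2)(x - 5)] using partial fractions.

Using cover-up method: A = 1/18, B = -1/9, C = 1/18
Result: (1/18)/(x + 1) - (1/9)/(x - 2) + (1/18)/(x - 5)


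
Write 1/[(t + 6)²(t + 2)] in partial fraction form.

Cover-up at t=-2: C = 1/(-2 + 6)² = 1/16. Cover-up at t=-6: B = 1/(-6 + 2) = -1/4. Comparing t² coeff: A = -C = -1/16
Result: (-1/16)/(t + 6) - (1/4)/(t + 6)² + (1/16)/(t + 2)


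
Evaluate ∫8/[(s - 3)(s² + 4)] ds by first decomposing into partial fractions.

Cover-up at s=3: α = 8/(3²+4) = 8/13. Coeff matching: β = -8/13, γ = -24/13. Decomposition: (8/13)/(s - 3) - ((8/13)s + 24/13)/(s² + 4). Integrate: linear → ln, quadratic → (1/2)ln + arctan: (8/13) ln|(s - 3)| - (4/13) ln(s² + 4) - (12/13) arctan(s/2) + C


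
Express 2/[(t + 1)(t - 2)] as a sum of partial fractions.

2/(t + 1)(t - 2) = P/(t + 1) + Q/(t - 2). P = 2/(-1 - 2) = -2/3, Q = 2/(2 + 1) = 2/3
Result: (-2/3)/(t + 1) + (2/3)/(t - 2)


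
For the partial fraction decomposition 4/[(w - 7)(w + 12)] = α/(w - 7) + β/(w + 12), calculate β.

Cover-up at w = -12: β = 4/(-12 - 7) = -4/19


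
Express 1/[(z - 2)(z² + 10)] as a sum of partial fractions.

Cover-up at z = 2: α = 1/(2² + 10) = 1/14. Then β = -α = -1/14, γ = -α·(0 + 2) = -1/7
Result: (1/14)/(z - 2) - ((1/14)z + 1/7)/(z² + 10)


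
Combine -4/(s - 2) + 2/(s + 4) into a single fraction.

Common denominator (s - 2)(s + 4). Numerator: -4(s + 4) + 2(s - 2) = (-4s - 16) + (2s - 4) = -2s - 20
Result: (-2s - 20)/[(s - 2)(s + 4)]


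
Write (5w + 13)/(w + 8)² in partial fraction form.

(5w + 13) = P(w + 8) + Q. At w = -8: Q = 5·(-8) + 13 = -27. Coeff of w: P = 5
Result: 5/(w + 8) - 27/(w + 8)²


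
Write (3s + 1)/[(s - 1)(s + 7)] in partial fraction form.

At s=1: A = (3·1 + 1)/(1 + 7) = 1/2. At s=-7: B = (3·(-7) + 1)/(-7 - 1) = 5/2
Result: (1/2)/(s - 1) + (5/2)/(s + 7)


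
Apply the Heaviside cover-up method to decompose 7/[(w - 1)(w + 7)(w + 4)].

Cover (w - 1), w=1: α = 7/[(1 + 7)(1 + 4)] = 7/40. Cover (w + 7), w=-7: β = 7/[(-7 - 1)(-7 + 4)] = 7/24. Cover (w + 4), w=-4: γ = 7/[(-4 - 1)(-4 + 7)] = -7/15.
Result: (7/40)/(w - 1) + (7/24)/(w + 7) - (7/15)/(w + 4)


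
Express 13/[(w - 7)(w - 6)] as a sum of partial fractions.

13/(w - 7)(w - 6) = α/(w - 7) + β/(w - 6). α = 13/(7 - 6) = 13, β = 13/(6 - 7) = -13
Result: 13/(w - 7) - 13/(w - 6)


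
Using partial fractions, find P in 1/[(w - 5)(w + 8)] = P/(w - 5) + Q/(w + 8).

Cover-up at w = 5: P = 1/(5 + 8) = 1/13


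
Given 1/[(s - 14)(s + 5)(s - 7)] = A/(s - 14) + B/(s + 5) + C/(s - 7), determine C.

Cover-up at s = 7: C = 1/[(7 - 14)(7 + 5)] = 1/[(-7)(12)] = -1/84


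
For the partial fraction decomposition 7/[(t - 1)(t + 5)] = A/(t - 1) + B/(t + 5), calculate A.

Cover-up at t = 1: A = 7/(1 + 5) = 7/6


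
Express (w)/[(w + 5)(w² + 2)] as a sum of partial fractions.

At w=-5: α = (1·(-5) + 0)/((-5)² + 2) = -5/27. β = -α = 5/27, γ = 1 - (-5)·α = 2/27
Result: (-5/27)/(w + 5) + ((5/27)w + 2/27)/(w² + 2)


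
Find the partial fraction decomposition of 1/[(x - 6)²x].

Cover-up at x=0: R = 1/(0 - 6)² = 1/36. Cover-up at x=6: Q = 1/(6 - 0) = 1/6. Comparing x² coeff: P = -R = -1/36
Result: (-1/36)/(x - 6) + (1/6)/(x - 6)² + (1/36)/x


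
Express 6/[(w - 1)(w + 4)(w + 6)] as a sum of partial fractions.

Using cover-up method: α = 6/35, β = -3/5, γ = 3/7
Result: (6/35)/(w - 1) - (3/5)/(w + 4) + (3/7)/(w + 6)


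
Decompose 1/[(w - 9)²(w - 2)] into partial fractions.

Cover-up at w=2: C = 1/(2 - 9)² = 1/49. Cover-up at w=9: B = 1/(9 - 2) = 1/7. Comparing w² coeff: A = -C = -1/49
Result: (-1/49)/(w - 9) + (1/7)/(w - 9)² + (1/49)/(w - 2)


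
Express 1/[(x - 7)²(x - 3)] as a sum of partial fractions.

Cover-up at x=3: R = 1/(3 - 7)² = 1/16. Cover-up at x=7: Q = 1/(7 - 3) = 1/4. Comparing x² coeff: P = -R = -1/16
Result: (-1/16)/(x - 7) + (1/4)/(x - 7)² + (1/16)/(x - 3)


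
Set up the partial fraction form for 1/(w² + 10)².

Repeated quadratic factor: (Aw + B)/(w² + 10) + (Cw + D)/(w² + 10)²


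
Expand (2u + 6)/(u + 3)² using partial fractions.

(2u + 6) = P(u + 3) + Q. At u = -3: Q = 2·(-3) + 6 = 0. Coeff of u: P = 2
Result: 2/(u + 3)


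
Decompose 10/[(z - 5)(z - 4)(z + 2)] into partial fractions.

Using cover-up method: α = 10/7, β = -5/3, γ = 5/21
Result: (10/7)/(z - 5) - (5/3)/(z - 4) + (5/21)/(z + 2)


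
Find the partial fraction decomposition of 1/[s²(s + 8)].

Cover-up at s=-8: C = 1/(-8 - 0)² = 1/64. Cover-up at s=0: B = 1/(0 + 8) = 1/8. Comparing s² coeff: A = -C = -1/64
Result: (-1/64)/s + (1/8)/s² + (1/64)/(s + 8)


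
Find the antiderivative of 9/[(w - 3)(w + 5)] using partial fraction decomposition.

Decompose: 9/[(w - 3)(w + 5)] = (9/8)/(w - 3) - (9/8)/(w + 5). Integrate each term: (9/8) ln|(w - 3)| - (9/8) ln|(w + 5)| + C


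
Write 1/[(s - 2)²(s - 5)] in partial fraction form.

Cover-up at s=5: γ = 1/(5 - 2)² = 1/9. Cover-up at s=2: β = 1/(2 - 5) = -1/3. Comparing s² coeff: α = -γ = -1/9
Result: (-1/9)/(s - 2) - (1/3)/(s - 2)² + (1/9)/(s - 5)


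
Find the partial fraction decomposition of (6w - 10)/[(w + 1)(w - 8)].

At w=-1: A = (6·(-1) - 10)/(-1 - 8) = 16/9. At w=8: B = (6·8 - 10)/(8 + 1) = 38/9
Result: (16/9)/(w + 1) + (38/9)/(w - 8)


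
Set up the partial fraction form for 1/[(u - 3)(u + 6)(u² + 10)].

Two linear + quadratic: P/(u - 3) + Q/(u + 6) + (Ru + S)/(u² + 10)


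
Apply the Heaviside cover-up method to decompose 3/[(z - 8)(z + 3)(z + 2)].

Cover (z - 8), z=8: α = 3/[(8 + 3)(8 + 2)] = 3/110. Cover (z + 3), z=-3: β = 3/[(-3 - 8)(-3 + 2)] = 3/11. Cover (z + 2), z=-2: γ = 3/[(-2 - 8)(-2 + 3)] = -3/10.
Result: (3/110)/(z - 8) + (3/11)/(z + 3) - (3/10)/(z + 2)


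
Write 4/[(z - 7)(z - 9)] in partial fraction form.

4/(z - 7)(z - 9) = A/(z - 7) + B/(z - 9). A = 4/(7 - 9) = -2, B = 4/(9 - 7) = 2
Result: -2/(z - 7) + 2/(z - 9)


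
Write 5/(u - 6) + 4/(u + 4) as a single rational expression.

Common denominator (u - 6)(u + 4). Numerator: 5(u + 4) + 4(u - 6) = (5u + 20) + (4u - 24) = 9u - 4
Result: (9u - 4)/[(u - 6)(u + 4)]


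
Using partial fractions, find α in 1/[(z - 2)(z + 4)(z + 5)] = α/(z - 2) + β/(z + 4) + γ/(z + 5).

Cover-up at z = 2: α = 1/[(2 + 4)(2 + 5)] = 1/[(6)(7)] = 1/42


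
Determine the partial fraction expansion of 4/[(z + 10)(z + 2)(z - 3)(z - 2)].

Using Heaviside cover-up: (-1/312)/(z + 10) + (1/40)/(z + 2) + (4/65)/(z - 3) - (1/12)/(z - 2)


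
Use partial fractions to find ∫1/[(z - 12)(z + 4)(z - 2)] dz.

Cover-up: A = 1/160, B = 1/96, C = -1/60. Decomposition: (1/160)/(z - 12) + (1/96)/(z + 4) - (1/60)/(z - 2). Integrate each term: (1/160) ln|(z - 12)| + (1/96) ln|(z + 4)| - (1/60) ln|(z - 2)| + C


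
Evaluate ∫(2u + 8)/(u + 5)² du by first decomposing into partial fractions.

Decompose: A = 2, B = 2·(-5) + 8 = -2, so (2u + 8)/(u + 5)² = 2/(u + 5) - 2/(u + 5)². Integrate: ∫ A/(u + 5) du = 2 ln|(u + 5)|; ∫ B/(u + 5)² du = 2/(u + 5). Sum: 2 ln|(u + 5)| + 2/(u + 5) + C


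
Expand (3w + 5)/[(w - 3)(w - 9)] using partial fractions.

At w=3: P = (3·3 + 5)/(3 - 9) = -7/3. At w=9: Q = (3·9 + 5)/(9 - 3) = 16/3
Result: (-7/3)/(w - 3) + (16/3)/(w - 9)


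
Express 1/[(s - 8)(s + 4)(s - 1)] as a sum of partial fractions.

Using cover-up method: α = 1/84, β = 1/60, γ = -1/35
Result: (1/84)/(s - 8) + (1/60)/(s + 4) - (1/35)/(s - 1)


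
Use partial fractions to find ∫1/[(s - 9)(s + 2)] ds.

Decompose: 1/[(s - 9)(s + 2)] = (1/11)/(s - 9) - (1/11)/(s + 2). Integrate each term: (1/11) ln|(s - 9)| - (1/11) ln|(s + 2)| + C


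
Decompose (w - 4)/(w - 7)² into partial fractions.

(w - 4) = P(w - 7) + Q. At w = 7: Q = 1·7 - 4 = 3. Coeff of w: P = 1
Result: 1/(w - 7) + 3/(w - 7)²


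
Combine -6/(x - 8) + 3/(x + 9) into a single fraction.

Common denominator (x - 8)(x + 9). Numerator: -6(x + 9) + 3(x - 8) = (-6x - 54) + (3x - 24) = -3x - 78
Result: (-3x - 78)/[(x - 8)(x + 9)]


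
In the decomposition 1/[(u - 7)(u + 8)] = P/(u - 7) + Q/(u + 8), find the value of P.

Cover-up at u = 7: P = 1/(7 + 8) = 1/15


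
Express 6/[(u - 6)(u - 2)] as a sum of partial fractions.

6/(u - 6)(u - 2) = A/(u - 6) + B/(u - 2). A = 6/(6 - 2) = 3/2, B = 6/(2 - 6) = -3/2
Result: (3/2)/(u - 6) - (3/2)/(u - 2)


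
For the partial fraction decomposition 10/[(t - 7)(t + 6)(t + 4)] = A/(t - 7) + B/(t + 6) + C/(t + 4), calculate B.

Cover-up at t = -6: B = 10/[(-6 - 7)(-6 + 4)] = 10/[(-13)(-2)] = 10/26 = 5/13


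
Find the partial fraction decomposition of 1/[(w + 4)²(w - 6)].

Cover-up at w=6: R = 1/(6 + 4)² = 1/100. Cover-up at w=-4: Q = 1/(-4 - 6) = -1/10. Comparing w² coeff: P = -R = -1/100
Result: (-1/100)/(w + 4) - (1/10)/(w + 4)² + (1/100)/(w - 6)


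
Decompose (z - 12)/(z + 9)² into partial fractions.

(z - 12) = P(z + 9) + Q. At z = -9: Q = 1·(-9) - 12 = -21. Coeff of z: P = 1
Result: 1/(z + 9) - 21/(z + 9)²


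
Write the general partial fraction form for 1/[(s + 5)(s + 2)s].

Three distinct linear factors: α/(s + 5) + β/(s + 2) + γ/s


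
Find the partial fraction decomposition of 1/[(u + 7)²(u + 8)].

Cover-up at u=-8: γ = 1/(-8 + 7)² = 1. Cover-up at u=-7: β = 1/(-7 + 8) = 1. Comparing u² coeff: α = -γ = -1
Result: -1/(u + 7) + 1/(u + 7)² + 1/(u + 8)


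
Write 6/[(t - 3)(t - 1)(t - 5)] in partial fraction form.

Using cover-up method: α = -3/2, β = 3/4, γ = 3/4
Result: (-3/2)/(t - 3) + (3/4)/(t - 1) + (3/4)/(t - 5)


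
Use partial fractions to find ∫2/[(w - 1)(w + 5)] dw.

Decompose: 2/[(w - 1)(w + 5)] = (1/3)/(w - 1) - (1/3)/(w + 5). Integrate each term: (1/3) ln|(w - 1)| - (1/3) ln|(w + 5)| + C


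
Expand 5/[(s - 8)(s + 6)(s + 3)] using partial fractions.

Using cover-up method: A = 5/154, B = 5/42, C = -5/33
Result: (5/154)/(s - 8) + (5/42)/(s + 6) - (5/33)/(s + 3)


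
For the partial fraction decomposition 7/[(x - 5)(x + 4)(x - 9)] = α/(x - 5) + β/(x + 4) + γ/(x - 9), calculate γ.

Cover-up at x = 9: γ = 7/[(9 - 5)(9 + 4)] = 7/[(4)(13)] = 7/52


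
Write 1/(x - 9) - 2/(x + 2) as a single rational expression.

Common denominator (x - 9)(x + 2). Numerator: 1(x + 2) - 2(x - 9) = (x + 2) - (2x - 18) = -x + 20
Result: (-x + 20)/[(x - 9)(x + 2)]


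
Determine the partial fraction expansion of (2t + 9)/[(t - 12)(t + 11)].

At t=12: α = (2·12 + 9)/(12 + 11) = 33/23. At t=-11: β = (2·(-11) + 9)/(-11 - 12) = 13/23
Result: (33/23)/(t - 12) + (13/23)/(t + 11)


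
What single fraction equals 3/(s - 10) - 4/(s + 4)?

Common denominator (s - 10)(s + 4). Numerator: 3(s + 4) - 4(s - 10) = (3s + 12) - (4s - 40) = -s + 52
Result: (-s + 52)/[(s - 10)(s + 4)]


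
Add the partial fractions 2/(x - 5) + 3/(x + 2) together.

Common denominator (x - 5)(x + 2). Numerator: 2(x + 2) + 3(x - 5) = (2x + 4) + (3x - 15) = 5x - 11
Result: (5x - 11)/[(x - 5)(x + 2)]


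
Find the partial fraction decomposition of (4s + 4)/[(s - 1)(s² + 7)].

At s=1: α = (4·1 + 4)/(1² + 7) = 1. β = -α = -1, γ = 4 - 1·α = 3
Result: 1/(s - 1) - (s - 3)/(s² + 7)


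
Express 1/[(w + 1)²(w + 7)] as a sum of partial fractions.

Cover-up at w=-7: γ = 1/(-7 + 1)² = 1/36. Cover-up at w=-1: β = 1/(-1 + 7) = 1/6. Comparing w² coeff: α = -γ = -1/36
Result: (-1/36)/(w + 1) + (1/6)/(w + 1)² + (1/36)/(w + 7)


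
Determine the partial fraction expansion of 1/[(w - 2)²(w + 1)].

Cover-up at w=-1: C = 1/(-1 - 2)² = 1/9. Cover-up at w=2: B = 1/(2 + 1) = 1/3. Comparing w² coeff: A = -C = -1/9
Result: (-1/9)/(w - 2) + (1/3)/(w - 2)² + (1/9)/(w + 1)


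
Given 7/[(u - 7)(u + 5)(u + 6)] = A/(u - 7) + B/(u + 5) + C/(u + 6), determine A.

Cover-up at u = 7: A = 7/[(7 + 5)(7 + 6)] = 7/[(12)(13)] = 7/156


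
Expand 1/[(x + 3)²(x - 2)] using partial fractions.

Cover-up at x=2: R = 1/(2 + 3)² = 1/25. Cover-up at x=-3: Q = 1/(-3 - 2) = -1/5. Comparing x² coeff: P = -R = -1/25
Result: (-1/25)/(x + 3) - (1/5)/(x + 3)² + (1/25)/(x - 2)


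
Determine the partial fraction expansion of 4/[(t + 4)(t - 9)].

4/(t + 4)(t - 9) = α/(t + 4) + β/(t - 9). α = 4/(-4 - 9) = -4/13, β = 4/(9 + 4) = 4/13
Result: (-4/13)/(t + 4) + (4/13)/(t - 9)


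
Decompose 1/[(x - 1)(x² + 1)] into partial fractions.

Cover-up at x = 1: α = 1/(1² + 1) = 1/2. Then β = -α = -1/2, γ = -α·(0 + 1) = -1/2
Result: (1/2)/(x - 1) - ((1/2)x + 1/2)/(x² + 1)


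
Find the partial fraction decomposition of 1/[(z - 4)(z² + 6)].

Cover-up at z = 4: P = 1/(4² + 6) = 1/22. Then Q = -P = -1/22, R = -P·(0 + 4) = -2/11
Result: (1/22)/(z - 4) - ((1/22)z + 2/11)/(z² + 6)


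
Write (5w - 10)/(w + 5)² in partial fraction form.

(5w - 10) = α(w + 5) + β. At w = -5: β = 5·(-5) - 10 = -35. Coeff of w: α = 5
Result: 5/(w + 5) - 35/(w + 5)²


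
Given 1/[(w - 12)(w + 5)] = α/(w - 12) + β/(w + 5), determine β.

Cover-up at w = -5: β = 1/(-5 - 12) = -1/17


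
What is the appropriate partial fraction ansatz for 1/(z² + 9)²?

Repeated quadratic factor: (αz + β)/(z² + 9) + (γz + δ)/(z² + 9)²


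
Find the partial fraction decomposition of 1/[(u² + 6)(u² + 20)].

Coefficient matching gives P = R = 0, Q = 1/(20-6) = 1/14, S = -Q = -1/14
Result: (1/14)/(u² + 6) - (1/14)/(u² + 20)


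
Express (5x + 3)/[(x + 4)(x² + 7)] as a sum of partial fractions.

At x=-4: α = (5·(-4) + 3)/((-4)² + 7) = -17/23. β = -α = 17/23, γ = 5 - (-4)·α = 47/23
Result: (-17/23)/(x + 4) + ((17/23)x + 47/23)/(x² + 7)


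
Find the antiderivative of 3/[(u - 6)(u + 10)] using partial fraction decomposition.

Decompose: 3/[(u - 6)(u + 10)] = (3/16)/(u - 6) - (3/16)/(u + 10). Integrate each term: (3/16) ln|(u - 6)| - (3/16) ln|(u + 10)| + C


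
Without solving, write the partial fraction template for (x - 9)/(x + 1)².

Repeated linear factor: A/(x + 1) + B/(x + 1)²


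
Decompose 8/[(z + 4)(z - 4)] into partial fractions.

8/(z + 4)(z - 4) = P/(z + 4) + Q/(z - 4). P = 8/(-4 - 4) = -1, Q = 8/(4 + 4) = 1
Result: -1/(z + 4) + 1/(z - 4)


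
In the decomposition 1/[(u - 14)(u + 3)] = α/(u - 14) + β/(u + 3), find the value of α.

Cover-up at u = 14: α = 1/(14 + 3) = 1/17


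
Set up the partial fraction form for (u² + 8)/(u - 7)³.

Repeated linear factor (power 3): A/(u - 7) + B/(u - 7)² + C/(u - 7)³


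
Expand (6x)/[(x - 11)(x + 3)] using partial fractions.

At x=11: α = (6·11 + 0)/(11 + 3) = 33/7. At x=-3: β = (6·(-3) + 0)/(-3 - 11) = 9/7
Result: (33/7)/(x - 11) + (9/7)/(x + 3)


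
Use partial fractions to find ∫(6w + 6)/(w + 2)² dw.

Decompose: α = 6, β = 6·(-2) + 6 = -6, so (6w + 6)/(w + 2)² = 6/(w + 2) - 6/(w + 2)². Integrate: ∫ α/(w + 2) dw = 6 ln|(w + 2)|; ∫ β/(w + 2)² dw = 6/(w + 2). Sum: 6 ln|(w + 2)| + 6/(w + 2) + C


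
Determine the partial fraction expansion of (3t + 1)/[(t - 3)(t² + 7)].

At t=3: P = (3·3 + 1)/(3² + 7) = 5/8. Q = -P = -5/8, R = 3 - 3·P = 9/8
Result: (5/8)/(t - 3) - ((5/8)t - 9/8)/(t² + 7)


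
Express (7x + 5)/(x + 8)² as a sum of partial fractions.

(7x + 5) = α(x + 8) + β. At x = -8: β = 7·(-8) + 5 = -51. Coeff of x: α = 7
Result: 7/(x + 8) - 51/(x + 8)²


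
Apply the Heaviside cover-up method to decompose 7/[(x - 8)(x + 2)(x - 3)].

Cover (x - 8), x=8: A = 7/[(8 + 2)(8 - 3)] = 7/50. Cover (x + 2), x=-2: B = 7/[(-2 - 8)(-2 - 3)] = 7/50. Cover (x - 3), x=3: C = 7/[(3 - 8)(3 + 2)] = -7/25.
Result: (7/50)/(x - 8) + (7/50)/(x + 2) - (7/25)/(x - 3)


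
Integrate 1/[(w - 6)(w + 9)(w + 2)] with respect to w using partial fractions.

Cover-up: P = 1/120, Q = 1/105, R = -1/56. Decomposition: (1/120)/(w - 6) + (1/105)/(w + 9) - (1/56)/(w + 2). Integrate each term: (1/120) ln|(w - 6)| + (1/105) ln|(w + 9)| - (1/56) ln|(w + 2)| + C


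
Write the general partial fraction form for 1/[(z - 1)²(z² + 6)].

Repeated linear + quadratic: α/(z - 1) + β/(z - 1)² + (γz + δ)/(z² + 6)


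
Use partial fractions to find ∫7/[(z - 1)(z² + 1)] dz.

Cover-up at z=1: P = 7/(1²+1) = 7/2. Coeff matching: Q = -7/2, R = -7/2. Decomposition: (7/2)/(z - 1) - ((7/2)z + 7/2)/(z² + 1). Integrate: linear → ln, quadratic → (1/2)ln + arctan: (7/2) ln|(z - 1)| - (7/4) ln(z² + 1) - (7/2) arctan(z) + C


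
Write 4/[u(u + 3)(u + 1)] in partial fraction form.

Using cover-up method: α = 4/3, β = 2/3, γ = -2
Result: (4/3)/u + (2/3)/(u + 3) - 2/(u + 1)


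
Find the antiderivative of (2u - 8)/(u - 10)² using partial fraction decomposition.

Decompose: P = 2, Q = 2·10 - 8 = 12, so (2u - 8)/(u - 10)² = 2/(u - 10) + 12/(u - 10)². Integrate: ∫ P/(u - 10) du = 2 ln|(u - 10)|; ∫ Q/(u - 10)² du = -12/(u - 10). Sum: 2 ln|(u - 10)| - 12/(u - 10) + C


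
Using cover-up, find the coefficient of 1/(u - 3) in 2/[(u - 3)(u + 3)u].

Cover (u - 3), set u=3: 2/[(3 + 3)(3 - 0)] = 1/9


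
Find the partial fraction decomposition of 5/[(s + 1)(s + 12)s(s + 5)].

Using Heaviside cover-up: (-5/44)/(s + 1) - (5/924)/(s + 12) + (1/12)/s + (1/28)/(s + 5)


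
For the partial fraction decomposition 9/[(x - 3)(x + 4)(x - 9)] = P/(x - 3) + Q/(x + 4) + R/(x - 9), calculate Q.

Cover-up at x = -4: Q = 9/[(-4 - 3)(-4 - 9)] = 9/[(-7)(-13)] = 9/91


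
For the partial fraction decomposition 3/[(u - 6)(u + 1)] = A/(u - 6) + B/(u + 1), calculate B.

Cover-up at u = -1: B = 3/(-1 - 6) = -3/7


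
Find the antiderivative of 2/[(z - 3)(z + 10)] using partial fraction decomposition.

Decompose: 2/[(z - 3)(z + 10)] = (2/13)/(z - 3) - (2/13)/(z + 10). Integrate each term: (2/13) ln|(z - 3)| - (2/13) ln|(z + 10)| + C


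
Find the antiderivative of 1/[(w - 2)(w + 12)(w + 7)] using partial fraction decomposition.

Cover-up: P = 1/126, Q = 1/70, R = -1/45. Decomposition: (1/126)/(w - 2) + (1/70)/(w + 12) - (1/45)/(w + 7). Integrate each term: (1/126) ln|(w - 2)| + (1/70) ln|(w + 12)| - (1/45) ln|(w + 7)| + C


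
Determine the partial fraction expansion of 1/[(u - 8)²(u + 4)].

Cover-up at u=-4: γ = 1/(-4 - 8)² = 1/144. Cover-up at u=8: β = 1/(8 + 4) = 1/12. Comparing u² coeff: α = -γ = -1/144
Result: (-1/144)/(u - 8) + (1/12)/(u - 8)² + (1/144)/(u + 4)


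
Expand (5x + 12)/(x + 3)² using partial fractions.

(5x + 12) = A(x + 3) + B. At x = -3: B = 5·(-3) + 12 = -3. Coeff of x: A = 5
Result: 5/(x + 3) - 3/(x + 3)²


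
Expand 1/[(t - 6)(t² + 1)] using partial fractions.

Cover-up at t = 6: P = 1/(6² + 1) = 1/37. Then Q = -P = -1/37, R = -P·(0 + 6) = -6/37
Result: (1/37)/(t - 6) - ((1/37)t + 6/37)/(t² + 1)


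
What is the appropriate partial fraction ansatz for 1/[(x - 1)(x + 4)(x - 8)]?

Three distinct linear factors: P/(x - 1) + Q/(x + 4) + R/(x - 8)


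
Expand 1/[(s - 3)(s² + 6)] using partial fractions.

Cover-up at s = 3: P = 1/(3² + 6) = 1/15. Then Q = -P = -1/15, R = -P·(0 + 3) = -1/5
Result: (1/15)/(s - 3) - ((1/15)s + 1/5)/(s² + 6)


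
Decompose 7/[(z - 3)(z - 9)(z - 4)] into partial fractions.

Using cover-up method: A = 7/6, B = 7/30, C = -7/5
Result: (7/6)/(z - 3) + (7/30)/(z - 9) - (7/5)/(z - 4)


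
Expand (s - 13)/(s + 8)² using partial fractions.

(s - 13) = P(s + 8) + Q. At s = -8: Q = 1·(-8) - 13 = -21. Coeff of s: P = 1
Result: 1/(s + 8) - 21/(s + 8)²


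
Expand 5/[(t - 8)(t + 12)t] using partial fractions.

Using cover-up method: A = 1/32, B = 1/48, C = -5/96
Result: (1/32)/(t - 8) + (1/48)/(t + 12) - (5/96)/t


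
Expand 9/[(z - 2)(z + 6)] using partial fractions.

9/(z - 2)(z + 6) = α/(z - 2) + β/(z + 6). α = 9/(2 + 6) = 9/8, β = 9/(-6 - 2) = -9/8
Result: (9/8)/(z - 2) - (9/8)/(z + 6)


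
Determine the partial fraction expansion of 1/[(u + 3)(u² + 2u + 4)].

Cover-up at u = -3: α = 1/((-3)² + 2·(-3) + 4) = 1/7. Then β = -α = -1/7, γ = -α·(2 - 3) = 1/7
Result: (1/7)/(u + 3) - ((1/7)u - 1/7)/(u² + 2u + 4)


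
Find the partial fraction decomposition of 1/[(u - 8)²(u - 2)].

Cover-up at u=2: γ = 1/(2 - 8)² = 1/36. Cover-up at u=8: β = 1/(8 - 2) = 1/6. Comparing u² coeff: α = -γ = -1/36
Result: (-1/36)/(u - 8) + (1/6)/(u - 8)² + (1/36)/(u - 2)


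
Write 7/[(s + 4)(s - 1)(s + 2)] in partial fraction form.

Using cover-up method: α = 7/10, β = 7/15, γ = -7/6
Result: (7/10)/(s + 4) + (7/15)/(s - 1) - (7/6)/(s + 2)


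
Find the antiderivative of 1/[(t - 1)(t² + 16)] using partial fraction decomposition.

Cover-up at t=1: α = 1/(1²+16) = 1/17. Coeff matching: β = -1/17, γ = -1/17. Decomposition: (1/17)/(t - 1) - ((1/17)t + 1/17)/(t² + 16). Integrate: linear → ln, quadratic → (1/2)ln + arctan: (1/17) ln|(t - 1)| - (1/34) ln(t² + 16) - (1/68) arctan(t/4) + C


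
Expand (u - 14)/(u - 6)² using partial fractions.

(u - 14) = A(u - 6) + B. At u = 6: B = 1·6 - 14 = -8. Coeff of u: A = 1
Result: 1/(u - 6) - 8/(u - 6)²


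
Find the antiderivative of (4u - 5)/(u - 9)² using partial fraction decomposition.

Decompose: P = 4, Q = 4·9 - 5 = 31, so (4u - 5)/(u - 9)² = 4/(u - 9) + 31/(u - 9)². Integrate: ∫ P/(u - 9) du = 4 ln|(u - 9)|; ∫ Q/(u - 9)² du = -31/(u - 9). Sum: 4 ln|(u - 9)| - 31/(u - 9) + C


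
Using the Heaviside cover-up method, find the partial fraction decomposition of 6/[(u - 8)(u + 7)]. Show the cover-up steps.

Cover (u - 8): set u=8, get P = 6/(8 + 7) = 2/5. Cover (u + 7): set u=-7, get Q = 6/(-7 - 8) = -2/5.
Result: (2/5)/(u - 8) - (2/5)/(u + 7)


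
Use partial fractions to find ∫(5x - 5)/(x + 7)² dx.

Decompose: α = 5, β = 5·(-7) - 5 = -40, so (5x - 5)/(x + 7)² = 5/(x + 7) - 40/(x + 7)². Integrate: ∫ α/(x + 7) dx = 5 ln|(x + 7)|; ∫ β/(x + 7)² dx = 40/(x + 7). Sum: 5 ln|(x + 7)| + 40/(x + 7) + C


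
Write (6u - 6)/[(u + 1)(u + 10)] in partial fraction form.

At u=-1: A = (6·(-1) - 6)/(-1 + 10) = -4/3. At u=-10: B = (6·(-10) - 6)/(-10 + 1) = 22/3
Result: (-4/3)/(u + 1) + (22/3)/(u + 10)


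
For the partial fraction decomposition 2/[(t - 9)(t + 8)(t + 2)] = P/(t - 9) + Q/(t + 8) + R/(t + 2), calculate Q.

Cover-up at t = -8: Q = 2/[(-8 - 9)(-8 + 2)] = 2/[(-17)(-6)] = 2/102 = 1/51


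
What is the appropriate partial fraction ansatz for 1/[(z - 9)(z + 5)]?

Distinct linear factors: P/(z - 9) + Q/(z + 5)


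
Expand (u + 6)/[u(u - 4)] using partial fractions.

At u=0: P = (1·0 + 6)/(0 - 4) = -3/2. At u=4: Q = (1·4 + 6)/(4 - 0) = 5/2
Result: (-3/2)/u + (5/2)/(u - 4)


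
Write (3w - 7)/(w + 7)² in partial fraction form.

(3w - 7) = A(w + 7) + B. At w = -7: B = 3·(-7) - 7 = -28. Coeff of w: A = 3
Result: 3/(w + 7) - 28/(w + 7)²


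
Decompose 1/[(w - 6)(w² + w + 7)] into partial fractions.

Cover-up at w = 6: A = 1/(6² + 1·6 + 7) = 1/49. Then B = -A = -1/49, C = -A·(1 + 6) = -1/7
Result: (1/49)/(w - 6) - ((1/49)w + 1/7)/(w² + w + 7)


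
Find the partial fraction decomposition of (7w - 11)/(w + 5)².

(7w - 11) = A(w + 5) + B. At w = -5: B = 7·(-5) - 11 = -46. Coeff of w: A = 7
Result: 7/(w + 5) - 46/(w + 5)²


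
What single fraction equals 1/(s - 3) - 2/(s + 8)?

Common denominator (s - 3)(s + 8). Numerator: 1(s + 8) - 2(s - 3) = (s + 8) - (2s - 6) = -s + 14
Result: (-s + 14)/[(s - 3)(s + 8)]


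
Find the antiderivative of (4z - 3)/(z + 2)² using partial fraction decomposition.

Decompose: P = 4, Q = 4·(-2) - 3 = -11, so (4z - 3)/(z + 2)² = 4/(z + 2) - 11/(z + 2)². Integrate: ∫ P/(z + 2) dz = 4 ln|(z + 2)|; ∫ Q/(z + 2)² dz = 11/(z + 2). Sum: 4 ln|(z + 2)| + 11/(z + 2) + C


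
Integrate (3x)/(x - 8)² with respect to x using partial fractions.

Decompose: P = 3, Q = 3·8 + 0 = 24, so (3x)/(x - 8)² = 3/(x - 8) + 24/(x - 8)². Integrate: ∫ P/(x - 8) dx = 3 ln|(x - 8)|; ∫ Q/(x - 8)² dx = -24/(x - 8). Sum: 3 ln|(x - 8)| - 24/(x - 8) + C


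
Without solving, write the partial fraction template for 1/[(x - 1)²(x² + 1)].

Repeated linear + quadratic: α/(x - 1) + β/(x - 1)² + (γx + δ)/(x² + 1)


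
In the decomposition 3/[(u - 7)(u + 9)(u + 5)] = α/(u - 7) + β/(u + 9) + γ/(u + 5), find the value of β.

Cover-up at u = -9: β = 3/[(-9 - 7)(-9 + 5)] = 3/[(-16)(-4)] = 3/64


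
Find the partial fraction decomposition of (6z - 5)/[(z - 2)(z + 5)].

At z=2: P = (6·2 - 5)/(2 + 5) = 1. At z=-5: Q = (6·(-5) - 5)/(-5 - 2) = 5
Result: 1/(z - 2) + 5/(z + 5)


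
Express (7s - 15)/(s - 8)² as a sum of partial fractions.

(7s - 15) = α(s - 8) + β. At s = 8: β = 7·8 - 15 = 41. Coeff of s: α = 7
Result: 7/(s - 8) + 41/(s - 8)²


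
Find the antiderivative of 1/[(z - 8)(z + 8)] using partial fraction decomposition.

Decompose: 1/[(z - 8)(z + 8)] = (1/16)/(z - 8) - (1/16)/(z + 8). Integrate each term: (1/16) ln|(z - 8)| - (1/16) ln|(z + 8)| + C


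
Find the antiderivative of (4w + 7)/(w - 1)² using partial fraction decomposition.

Decompose: P = 4, Q = 4·1 + 7 = 11, so (4w + 7)/(w - 1)² = 4/(w - 1) + 11/(w - 1)². Integrate: ∫ P/(w - 1) dw = 4 ln|(w - 1)|; ∫ Q/(w - 1)² dw = -11/(w - 1). Sum: 4 ln|(w - 1)| - 11/(w - 1) + C


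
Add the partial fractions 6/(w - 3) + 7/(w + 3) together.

Common denominator (w - 3)(w + 3). Numerator: 6(w + 3) + 7(w - 3) = (6w + 18) + (7w - 21) = 13w - 3
Result: (13w - 3)/[(w - 3)(w + 3)]


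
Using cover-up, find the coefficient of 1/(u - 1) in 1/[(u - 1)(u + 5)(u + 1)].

Cover (u - 1), set u=1: 1/[(1 + 5)(1 + 1)] = 1/12


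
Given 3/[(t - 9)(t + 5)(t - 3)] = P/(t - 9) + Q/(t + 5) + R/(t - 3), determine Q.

Cover-up at t = -5: Q = 3/[(-5 - 9)(-5 - 3)] = 3/[(-14)(-8)] = 3/112


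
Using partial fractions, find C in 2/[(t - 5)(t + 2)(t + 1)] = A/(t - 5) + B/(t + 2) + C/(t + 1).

Cover-up at t = -1: C = 2/[(-1 - 5)(-1 + 2)] = 2/[(-6)(1)] = -2/6 = -1/3


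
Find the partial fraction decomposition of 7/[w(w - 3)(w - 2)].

Using cover-up method: A = 7/6, B = 7/3, C = -7/2
Result: (7/6)/w + (7/3)/(w - 3) - (7/2)/(w - 2)


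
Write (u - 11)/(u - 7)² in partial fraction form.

(u - 11) = α(u - 7) + β. At u = 7: β = 1·7 - 11 = -4. Coeff of u: α = 1
Result: 1/(u - 7) - 4/(u - 7)²


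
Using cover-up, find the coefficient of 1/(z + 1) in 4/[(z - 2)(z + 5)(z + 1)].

Cover (z + 1), set z=-1: 4/[(-1 - 2)(-1 + 5)] = -1/3


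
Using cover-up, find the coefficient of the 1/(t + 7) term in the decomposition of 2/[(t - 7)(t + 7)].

Cover (t + 7), set t=-7: 2/((t - 7) at t=-7) = 2/(-14) = -1/7


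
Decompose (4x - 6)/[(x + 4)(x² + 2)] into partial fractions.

At x=-4: α = (4·(-4) - 6)/((-4)² + 2) = -11/9. β = -α = 11/9, γ = 4 - (-4)·α = -8/9
Result: (-11/9)/(x + 4) + ((11/9)x - 8/9)/(x² + 2)


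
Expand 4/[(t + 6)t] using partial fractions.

4/(t + 6)t = P/(t + 6) + Q/t. P = 4/(-6 - 0) = -2/3, Q = 4/(0 + 6) = 2/3
Result: (-2/3)/(t + 6) + (2/3)/t


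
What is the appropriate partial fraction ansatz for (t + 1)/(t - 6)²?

Repeated linear factor: α/(t - 6) + β/(t - 6)²


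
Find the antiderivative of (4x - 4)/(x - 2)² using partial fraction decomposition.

Decompose: A = 4, B = 4·2 - 4 = 4, so (4x - 4)/(x - 2)² = 4/(x - 2) + 4/(x - 2)². Integrate: ∫ A/(x - 2) dx = 4 ln|(x - 2)|; ∫ B/(x - 2)² dx = -4/(x - 2). Sum: 4 ln|(x - 2)| - 4/(x - 2) + C


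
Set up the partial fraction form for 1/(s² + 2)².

Repeated quadratic factor: (As + B)/(s² + 2) + (Cs + D)/(s² + 2)²


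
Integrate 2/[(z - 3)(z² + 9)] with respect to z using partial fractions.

Cover-up at z=3: P = 2/(3²+9) = 1/9. Coeff matching: Q = -1/9, R = -1/3. Decomposition: (1/9)/(z - 3) - ((1/9)z + 1/3)/(z² + 9). Integrate: linear → ln, quadratic → (1/2)ln + arctan: (1/9) ln|(z - 3)| - (1/18) ln(z² + 9) - (1/9) arctan(z/3) + C


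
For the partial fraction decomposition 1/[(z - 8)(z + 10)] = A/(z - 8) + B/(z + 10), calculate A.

Cover-up at z = 8: A = 1/(8 + 10) = 1/18


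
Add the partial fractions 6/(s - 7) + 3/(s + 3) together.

Common denominator (s - 7)(s + 3). Numerator: 6(s + 3) + 3(s - 7) = (6s + 18) + (3s - 21) = 9s - 3
Result: (9s - 3)/[(s - 7)(s + 3)]


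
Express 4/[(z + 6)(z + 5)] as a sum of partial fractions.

4/(z + 6)(z + 5) = A/(z + 6) + B/(z + 5). A = 4/(-6 + 5) = -4, B = 4/(-5 + 6) = 4
Result: -4/(z + 6) + 4/(z + 5)


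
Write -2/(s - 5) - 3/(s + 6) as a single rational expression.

Common denominator (s - 5)(s + 6). Numerator: -2(s + 6) - 3(s - 5) = (-2s - 12) - (3s - 15) = -5s + 3
Result: (-5s + 3)/[(s - 5)(s + 6)]


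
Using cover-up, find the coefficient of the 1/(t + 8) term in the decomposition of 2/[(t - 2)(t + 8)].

Cover (t + 8), set t=-8: 2/((t - 2) at t=-8) = 2/(-10) = -1/5


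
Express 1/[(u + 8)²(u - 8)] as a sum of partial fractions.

Cover-up at u=8: C = 1/(8 + 8)² = 1/256. Cover-up at u=-8: B = 1/(-8 - 8) = -1/16. Comparing u² coeff: A = -C = -1/256
Result: (-1/256)/(u + 8) - (1/16)/(u + 8)² + (1/256)/(u - 8)


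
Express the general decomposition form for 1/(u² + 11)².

Repeated quadratic factor: (Au + B)/(u² + 11) + (Cu + D)/(u² + 11)²


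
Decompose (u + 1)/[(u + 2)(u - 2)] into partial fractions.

At u=-2: P = (1·(-2) + 1)/(-2 - 2) = 1/4. At u=2: Q = (1·2 + 1)/(2 + 2) = 3/4
Result: (1/4)/(u + 2) + (3/4)/(u - 2)


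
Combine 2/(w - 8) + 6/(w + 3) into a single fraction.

Common denominator (w - 8)(w + 3). Numerator: 2(w + 3) + 6(w - 8) = (2w + 6) + (6w - 48) = 8w - 42
Result: (8w - 42)/[(w - 8)(w + 3)]


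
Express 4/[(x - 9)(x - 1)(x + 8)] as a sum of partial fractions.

Using cover-up method: α = 1/34, β = -1/18, γ = 4/153
Result: (1/34)/(x - 9) - (1/18)/(x - 1) + (4/153)/(x + 8)


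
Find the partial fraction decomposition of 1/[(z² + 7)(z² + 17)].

Coefficient matching gives α = γ = 0, β = 1/(17-7) = 1/10, δ = -β = -1/10
Result: (1/10)/(z² + 7) - (1/10)/(z² + 17)


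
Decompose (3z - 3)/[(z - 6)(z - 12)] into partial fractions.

At z=6: A = (3·6 - 3)/(6 - 12) = -5/2. At z=12: B = (3·12 - 3)/(12 - 6) = 11/2
Result: (-5/2)/(z - 6) + (11/2)/(z - 12)


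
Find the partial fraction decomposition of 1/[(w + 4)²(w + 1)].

Cover-up at w=-1: R = 1/(-1 + 4)² = 1/9. Cover-up at w=-4: Q = 1/(-4 + 1) = -1/3. Comparing w² coeff: P = -R = -1/9
Result: (-1/9)/(w + 4) - (1/3)/(w + 4)² + (1/9)/(w + 1)


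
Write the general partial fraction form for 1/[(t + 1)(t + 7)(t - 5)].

Three distinct linear factors: α/(t + 1) + β/(t + 7) + γ/(t - 5)


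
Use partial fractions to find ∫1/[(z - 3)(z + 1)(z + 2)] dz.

Cover-up: P = 1/20, Q = -1/4, R = 1/5. Decomposition: (1/20)/(z - 3) - (1/4)/(z + 1) + (1/5)/(z + 2). Integrate each term: (1/20) ln|(z - 3)| - (1/4) ln|(z + 1)| + (1/5) ln|(z + 2)| + C


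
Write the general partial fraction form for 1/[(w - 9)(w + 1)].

Distinct linear factors: α/(w - 9) + β/(w + 1)


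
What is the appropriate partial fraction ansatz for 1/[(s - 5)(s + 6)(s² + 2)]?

Two linear + quadratic: α/(s - 5) + β/(s + 6) + (γs + δ)/(s² + 2)


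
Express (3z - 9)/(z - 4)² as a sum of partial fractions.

(3z - 9) = A(z - 4) + B. At z = 4: B = 3·4 - 9 = 3. Coeff of z: A = 3
Result: 3/(z - 4) + 3/(z - 4)²


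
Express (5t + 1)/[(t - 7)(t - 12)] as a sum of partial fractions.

At t=7: α = (5·7 + 1)/(7 - 12) = -36/5. At t=12: β = (5·12 + 1)/(12 - 7) = 61/5
Result: (-36/5)/(t - 7) + (61/5)/(t - 12)


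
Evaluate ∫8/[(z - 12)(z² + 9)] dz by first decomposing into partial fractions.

Cover-up at z=12: A = 8/(12²+9) = 8/153. Coeff matching: B = -8/153, C = -32/51. Decomposition: (8/153)/(z - 12) - ((8/153)z + 32/51)/(z² + 9). Integrate: linear → ln, quadratic → (1/2)ln + arctan: (8/153) ln|(z - 12)| - (4/153) ln(z² + 9) - (32/153) arctan(z/3) + C


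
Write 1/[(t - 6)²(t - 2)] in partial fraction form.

Cover-up at t=2: γ = 1/(2 - 6)² = 1/16. Cover-up at t=6: β = 1/(6 - 2) = 1/4. Comparing t² coeff: α = -γ = -1/16
Result: (-1/16)/(t - 6) + (1/4)/(t - 6)² + (1/16)/(t - 2)


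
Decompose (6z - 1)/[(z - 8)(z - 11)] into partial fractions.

At z=8: P = (6·8 - 1)/(8 - 11) = -47/3. At z=11: Q = (6·11 - 1)/(11 - 8) = 65/3
Result: (-47/3)/(z - 8) + (65/3)/(z - 11)


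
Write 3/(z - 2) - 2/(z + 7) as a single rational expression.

Common denominator (z - 2)(z + 7). Numerator: 3(z + 7) - 2(z - 2) = (3z + 21) - (2z - 4) = z + 25
Result: (z + 25)/[(z - 2)(z + 7)]


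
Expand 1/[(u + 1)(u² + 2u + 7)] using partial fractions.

Cover-up at u = -1: A = 1/((-1)² + 2·(-1) + 7) = 1/6. Then B = -A = -1/6, C = -A·(2 - 1) = -1/6
Result: (1/6)/(u + 1) - ((1/6)u + 1/6)/(u² + 2u + 7)


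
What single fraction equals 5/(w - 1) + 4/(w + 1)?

Common denominator (w - 1)(w + 1). Numerator: 5(w + 1) + 4(w - 1) = (5w + 5) + (4w - 4) = 9w + 1
Result: (9w + 1)/[(w - 1)(w + 1)]


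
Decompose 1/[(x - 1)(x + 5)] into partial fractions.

1/(x - 1)(x + 5) = P/(x - 1) + Q/(x + 5). P = 1/(1 + 5) = 1/6, Q = 1/(-5 - 1) = -1/6
Result: (1/6)/(x - 1) - (1/6)/(x + 5)


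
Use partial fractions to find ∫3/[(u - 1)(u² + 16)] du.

Cover-up at u=1: A = 3/(1²+16) = 3/17. Coeff matching: B = -3/17, C = -3/17. Decomposition: (3/17)/(u - 1) - ((3/17)u + 3/17)/(u² + 16). Integrate: linear → ln, quadratic → (1/2)ln + arctan: (3/17) ln|(u - 1)| - (3/34) ln(u² + 16) - (3/68) arctan(u/4) + C


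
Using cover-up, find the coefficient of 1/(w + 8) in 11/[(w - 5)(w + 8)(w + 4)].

Cover (w + 8), set w=-8: 11/[(-8 - 5)(-8 + 4)] = 11/52


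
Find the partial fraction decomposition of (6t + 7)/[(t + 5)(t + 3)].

At t=-5: P = (6·(-5) + 7)/(-5 + 3) = 23/2. At t=-3: Q = (6·(-3) + 7)/(-3 + 5) = -11/2
Result: (23/2)/(t + 5) - (11/2)/(t + 3)


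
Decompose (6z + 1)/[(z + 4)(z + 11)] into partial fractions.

At z=-4: α = (6·(-4) + 1)/(-4 + 11) = -23/7. At z=-11: β = (6·(-11) + 1)/(-11 + 4) = 65/7
Result: (-23/7)/(z + 4) + (65/7)/(z + 11)


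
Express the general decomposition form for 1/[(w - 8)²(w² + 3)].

Repeated linear + quadratic: α/(w - 8) + β/(w - 8)² + (γw + δ)/(w² + 3)


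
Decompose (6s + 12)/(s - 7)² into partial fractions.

(6s + 12) = A(s - 7) + B. At s = 7: B = 6·7 + 12 = 54. Coeff of s: A = 6
Result: 6/(s - 7) + 54/(s - 7)²


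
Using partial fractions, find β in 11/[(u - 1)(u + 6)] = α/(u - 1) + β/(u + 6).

Cover-up at u = -6: β = 11/(-6 - 1) = -11/7


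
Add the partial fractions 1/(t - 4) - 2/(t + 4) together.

Common denominator (t - 4)(t + 4). Numerator: 1(t + 4) - 2(t - 4) = (t + 4) - (2t - 8) = -t + 12
Result: (-t + 12)/[(t - 4)(t + 4)]


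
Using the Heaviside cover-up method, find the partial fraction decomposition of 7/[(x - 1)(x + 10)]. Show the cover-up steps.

Cover (x - 1): set x=1, get P = 7/(1 + 10) = 7/11. Cover (x + 10): set x=-10, get Q = 7/(-10 - 1) = -7/11.
Result: (7/11)/(x - 1) - (7/11)/(x + 10)


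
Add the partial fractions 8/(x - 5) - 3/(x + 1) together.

Common denominator (x - 5)(x + 1). Numerator: 8(x + 1) - 3(x - 5) = (8x + 8) - (3x - 15) = 5x + 23
Result: (5x + 23)/[(x - 5)(x + 1)]


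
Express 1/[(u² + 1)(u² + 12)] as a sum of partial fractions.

Coefficient matching gives A = C = 0, B = 1/(12-1) = 1/11, D = -B = -1/11
Result: (1/11)/(u² + 1) - (1/11)/(u² + 12)


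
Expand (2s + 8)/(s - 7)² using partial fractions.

(2s + 8) = α(s - 7) + β. At s = 7: β = 2·7 + 8 = 22. Coeff of s: α = 2
Result: 2/(s - 7) + 22/(s - 7)²


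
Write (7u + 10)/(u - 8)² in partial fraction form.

(7u + 10) = A(u - 8) + B. At u = 8: B = 7·8 + 10 = 66. Coeff of u: A = 7
Result: 7/(u - 8) + 66/(u - 8)²


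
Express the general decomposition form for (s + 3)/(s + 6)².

Repeated linear factor: P/(s + 6) + Q/(s + 6)²


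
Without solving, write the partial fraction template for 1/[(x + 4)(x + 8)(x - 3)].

Three distinct linear factors: P/(x + 4) + Q/(x + 8) + R/(x - 3)


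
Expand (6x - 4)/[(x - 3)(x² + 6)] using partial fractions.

At x=3: α = (6·3 - 4)/(3² + 6) = 14/15. β = -α = -14/15, γ = 6 - 3·α = 16/5
Result: (14/15)/(x - 3) - ((14/15)x - 16/5)/(x² + 6)


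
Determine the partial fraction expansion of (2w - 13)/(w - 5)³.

(2w - 13) = A(w - 5)² + B(w - 5) + C. At w = 5: C = 2·5 - 13 = -3. Coefficients: A = 0, B = 2
Result: 2/(w - 5)² - 3/(w - 5)³


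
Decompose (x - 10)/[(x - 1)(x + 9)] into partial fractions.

At x=1: A = (1·1 - 10)/(1 + 9) = -9/10. At x=-9: B = (1·(-9) - 10)/(-9 - 1) = 19/10
Result: (-9/10)/(x - 1) + (19/10)/(x + 9)


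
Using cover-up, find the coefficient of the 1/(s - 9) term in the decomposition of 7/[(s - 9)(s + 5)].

Cover (s - 9), set s=9: 7/((s + 5) at s=9) = 7/(14) = 1/2


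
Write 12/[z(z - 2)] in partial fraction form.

12/z(z - 2) = A/z + B/(z - 2). A = 12/(0 - 2) = -6, B = 12/(2 - 0) = 6
Result: -6/z + 6/(z - 2)


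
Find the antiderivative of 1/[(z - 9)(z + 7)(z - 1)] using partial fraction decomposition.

Cover-up: P = 1/128, Q = 1/128, R = -1/64. Decomposition: (1/128)/(z - 9) + (1/128)/(z + 7) - (1/64)/(z - 1). Integrate each term: (1/128) ln|(z - 9)| + (1/128) ln|(z + 7)| - (1/64) ln|(z - 1)| + C


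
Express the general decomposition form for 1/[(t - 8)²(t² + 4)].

Repeated linear + quadratic: α/(t - 8) + β/(t - 8)² + (γt + δ)/(t² + 4)


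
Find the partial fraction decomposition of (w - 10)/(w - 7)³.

(w - 10) = A(w - 7)² + B(w - 7) + C. At w = 7: C = 1·7 - 10 = -3. Coefficients: A = 0, B = 1
Result: 1/(w - 7)² - 3/(w - 7)³
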